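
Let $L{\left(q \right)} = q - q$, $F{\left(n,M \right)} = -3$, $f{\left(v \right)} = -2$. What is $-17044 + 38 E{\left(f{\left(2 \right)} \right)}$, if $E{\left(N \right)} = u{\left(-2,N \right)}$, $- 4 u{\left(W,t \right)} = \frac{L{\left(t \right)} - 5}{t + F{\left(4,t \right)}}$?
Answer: $- \frac{34107}{2} \approx -17054.0$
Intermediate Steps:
$L{\left(q \right)} = 0$
$u{\left(W,t \right)} = \frac{5}{4 \left(-3 + t\right)}$ ($u{\left(W,t \right)} = - \frac{\left(0 - 5\right) \frac{1}{t - 3}}{4} = - \frac{\left(-5\right) \frac{1}{-3 + t}}{4} = \frac{5}{4 \left(-3 + t\right)}$)
$E{\left(N \right)} = \frac{5}{4 \left(-3 + N\right)}$
$-17044 + 38 E{\left(f{\left(2 \right)} \right)} = -17044 + 38 \frac{5}{4 \left(-3 - 2\right)} = -17044 + 38 \frac{5}{4 \left(-5\right)} = -17044 + 38 \cdot \frac{5}{4} \left(- \frac{1}{5}\right) = -17044 + 38 \left(- \frac{1}{4}\right) = -17044 - \frac{19}{2} = - \frac{34107}{2}$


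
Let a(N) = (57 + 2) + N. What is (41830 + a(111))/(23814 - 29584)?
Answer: -4200/577 ≈ -7.2790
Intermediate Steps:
a(N) = 59 + N
(41830 + a(111))/(23814 - 29584) = (41830 + (59 + 111))/(23814 - 29584) = (41830 + 170)/(-5770) = 42000*(-1/5770) = -4200/577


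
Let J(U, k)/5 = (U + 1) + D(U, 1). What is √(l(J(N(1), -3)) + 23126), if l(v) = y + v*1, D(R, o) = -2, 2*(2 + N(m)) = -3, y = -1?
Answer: √92410/2 ≈ 152.00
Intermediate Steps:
N(m) = -7/2 (N(m) = -2 + (½)*(-3) = -2 - 3/2 = -7/2)
J(U, k) = -5 + 5*U (J(U, k) = 5*((U + 1) - 2) = 5*((1 + U) - 2) = 5*(-1 + U) = -5 + 5*U)
l(v) = -1 + v (l(v) = -1 + v*1 = -1 + v)
√(l(J(N(1), -3)) + 23126) = √((-1 + (-5 + 5*(-7/2))) + 23126) = √((-1 + (-5 - 35/2)) + 23126) = √((-1 - 45/2) + 23126) = √(-47/2 + 23126) = √(46205/2) = √92410/2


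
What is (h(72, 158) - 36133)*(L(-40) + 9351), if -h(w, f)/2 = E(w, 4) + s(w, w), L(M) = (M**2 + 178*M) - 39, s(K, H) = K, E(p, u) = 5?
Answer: -137600304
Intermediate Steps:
L(M) = -39 + M**2 + 178*M
h(w, f) = -10 - 2*w (h(w, f) = -2*(5 + w) = -10 - 2*w)
(h(72, 158) - 36133)*(L(-40) + 9351) = ((-10 - 2*72) - 36133)*((-39 + (-40)**2 + 178*(-40)) + 9351) = ((-10 - 144) - 36133)*((-39 + 1600 - 7120) + 9351) = (-154 - 36133)*(-5559 + 9351) = -36287*3792 = -137600304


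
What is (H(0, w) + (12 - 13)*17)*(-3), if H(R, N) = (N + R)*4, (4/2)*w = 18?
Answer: -57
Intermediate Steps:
w = 9 (w = (½)*18 = 9)
H(R, N) = 4*N + 4*R
(H(0, w) + (12 - 13)*17)*(-3) = ((4*9 + 4*0) + (12 - 13)*17)*(-3) = ((36 + 0) - 1*17)*(-3) = (36 - 17)*(-3) = 19*(-3) = -57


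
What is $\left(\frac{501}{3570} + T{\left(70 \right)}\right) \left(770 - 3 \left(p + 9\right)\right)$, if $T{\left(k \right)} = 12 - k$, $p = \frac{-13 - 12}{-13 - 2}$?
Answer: $- \frac{25406757}{595} \approx -42700.0$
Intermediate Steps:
$p = \frac{5}{3}$ ($p = \frac{-13 - 12}{-15} = \left(-13 - 12\right) \left(- \frac{1}{15}\right) = \left(-25\right) \left(- \frac{1}{15}\right) = \frac{5}{3} \approx 1.6667$)
$\left(\frac{501}{3570} + T{\left(70 \right)}\right) \left(770 - 3 \left(p + 9\right)\right) = \left(\frac{501}{3570} + \left(12 - 70\right)\right) \left(770 - 3 \left(\frac{5}{3} + 9\right)\right) = \left(501 \cdot \frac{1}{3570} + \left(12 - 70\right)\right) \left(770 - 32\right) = \left(\frac{167}{1190} - 58\right) \left(770 - 32\right) = \left(- \frac{68853}{1190}\right) 738 = - \frac{25406757}{595}$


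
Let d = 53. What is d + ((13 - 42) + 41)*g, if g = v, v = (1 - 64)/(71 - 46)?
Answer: 569/25 ≈ 22.760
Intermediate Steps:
v = -63/25 ≈ -2.5200
g = -63/25 ≈ -2.5200
d + ((13 - 42) + 41)*g = 53 + ((13 - 42) + 41)*(-63/25) = 53 + (-29 + 41)*(-63/25) = 53 + 12*(-63/25) = 53 - 756/25 = 569/25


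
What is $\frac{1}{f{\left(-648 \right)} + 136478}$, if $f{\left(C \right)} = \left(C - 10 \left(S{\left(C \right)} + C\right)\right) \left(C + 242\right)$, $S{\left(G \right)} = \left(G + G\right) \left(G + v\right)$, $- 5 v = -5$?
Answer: $\frac{1}{3402127406} \approx 2.9393 \cdot 10^{-10}$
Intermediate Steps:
$v = 1$ ($v = \left(- \frac{1}{5}\right) \left(-5\right) = 1$)
$S{\left(G \right)} = 2 G \left(1 + G\right)$ ($S{\left(G \right)} = \left(G + G\right) \left(G + 1\right) = 2 G \left(1 + G\right)$)
$f{\left(C \right)} = \left(242 + C\right) \left(- 9 C - 20 C \left(1 + C\right)\right)$ ($f{\left(C \right)} = \left(C - 10 \left(2 C \left(1 + C\right) + C\right)\right) \left(C + 242\right) = \left(C - 10 \left(C + 2 C \left(1 + C\right)\right)\right) \left(242 + C\right) = \left(C - \left(10 C + 20 C \left(1 + C\right)\right)\right) \left(242 + C\right) = \left(- 9 C - 20 C \left(1 + C\right)\right) \left(242 + C\right) = \left(242 + C\right) \left(- 9 C - 20 C \left(1 + C\right)\right)$)
$\frac{1}{f{\left(-648 \right)} + 136478} = \frac{1}{- 648 \left(-7018 - -3155112 - 20 \left(-648\right)^{2}\right) + 136478} = \frac{1}{- 648 \left(-7018 + 3155112 - 8398080\right) + 136478} = \frac{1}{\left(-648\right) \left(-5249986\right) + 136478} = \frac{1}{3401990928 + 136478} = \frac{1}{3402127406}$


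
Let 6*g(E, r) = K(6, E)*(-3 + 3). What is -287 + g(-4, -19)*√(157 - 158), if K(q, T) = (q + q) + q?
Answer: -287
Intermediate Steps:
K(q, T) = 3*q (K(q, T) = 2*q + q = 3*q)
g(E, r) = 0 (g(E, r) = ((3*6)*(-3 + 3))/6 = (18*0)/6 = (⅙)*0 = 0)
-287 + g(-4, -19)*√(157 - 158) = -287 + 0*√(157 - 158) = -287 + 0*√(-1) = -287 + 0*I = -287 + 0 = -287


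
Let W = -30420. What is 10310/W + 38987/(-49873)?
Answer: -170017517/151713666 ≈ -1.1206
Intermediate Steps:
10310/W + 38987/(-49873) = 10310/(-30420) + 38987/(-49873) = 10310*(-1/30420) + 38987*(-1/49873) = -1031/3042 - 38987/49873 = -170017517/151713666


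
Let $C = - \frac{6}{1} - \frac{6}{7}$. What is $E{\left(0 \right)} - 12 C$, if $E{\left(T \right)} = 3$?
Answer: $\frac{597}{7} \approx 85.286$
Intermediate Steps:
$C = - \frac{48}{7}$ ($C = \left(-6\right) 1 - \frac{6}{7} = -6 - \frac{6}{7} = - \frac{48}{7} \approx -6.8571$)
$E{\left(0 \right)} - 12 C = 3 - - \frac{576}{7} = 3 + \frac{576}{7} = \frac{597}{7}$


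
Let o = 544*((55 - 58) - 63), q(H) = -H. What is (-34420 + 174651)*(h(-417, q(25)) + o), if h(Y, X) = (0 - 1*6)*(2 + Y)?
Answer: -4685678634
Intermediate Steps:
h(Y, X) = -12 - 6*Y (h(Y, X) = (0 - 6)*(2 + Y) = -6*(2 + Y) = -12 - 6*Y)
o = -35904 (o = 544*(-3 - 63) = 544*(-66) = -35904)
(-34420 + 174651)*(h(-417, q(25)) + o) = (-34420 + 174651)*((-12 - 6*(-417)) - 35904) = 140231*((-12 + 2502) - 35904) = 140231*(2490 - 35904) = 140231*(-33414) = -4685678634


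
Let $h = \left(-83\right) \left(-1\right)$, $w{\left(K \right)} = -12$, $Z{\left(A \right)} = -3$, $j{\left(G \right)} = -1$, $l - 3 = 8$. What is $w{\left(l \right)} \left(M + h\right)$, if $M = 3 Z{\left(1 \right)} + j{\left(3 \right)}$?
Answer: $-876$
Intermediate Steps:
$l = 11$ ($l = 3 + 8 = 11$)
$h = 83$
$M = -10$ ($M = 3 \left(-3\right) - 1 = -9 - 1 = -10$)
$w{\left(l \right)} \left(M + h\right) = - 12 \left(-10 + 83\right) = \left(-12\right) 73 = -876$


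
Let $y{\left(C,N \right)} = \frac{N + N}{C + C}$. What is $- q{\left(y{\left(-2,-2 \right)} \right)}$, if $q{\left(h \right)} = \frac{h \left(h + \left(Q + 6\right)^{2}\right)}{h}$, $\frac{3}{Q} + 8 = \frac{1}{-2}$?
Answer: $- \frac{9505}{289} \approx -32.889$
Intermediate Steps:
$Q = - \frac{6}{17}$ ($Q = \frac{3}{-8 + \frac{1}{-2}} = \frac{3}{-8 - \frac{1}{2}} = \frac{3}{- \frac{17}{2}} = 3 \left(- \frac{2}{17}\right) = - \frac{6}{17} \approx -0.35294$)
$y{\left(C,N \right)} = \frac{N}{C}$ ($y{\left(C,N \right)} = \frac{2 N}{2 C} = 2 N \frac{1}{2 C} = \frac{N}{C}$)
$q{\left(h \right)} = \frac{9216}{289} + h$ ($q{\left(h \right)} = \frac{h \left(h + \left(- \frac{6}{17} + 6\right)^{2}\right)}{h} = \frac{h \left(h + \left(\frac{96}{17}\right)^{2}\right)}{h} = \frac{h \left(h + \frac{9216}{289}\right)}{h} = \frac{h \left(\frac{9216}{289} + h\right)}{h} = \frac{9216}{289} + h$)
$- q{\left(y{\left(-2,-2 \right)} \right)} = - (\frac{9216}{289} - \frac{2}{-2}) = - (\frac{9216}{289} - -1) = - (\frac{9216}{289} + 1) = \left(-1\right) \frac{9505}{289} = - \frac{9505}{289}$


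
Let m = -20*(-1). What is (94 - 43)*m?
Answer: 1020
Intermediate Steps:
m = 20
(94 - 43)*m = (94 - 43)*20 = 51*20 = 1020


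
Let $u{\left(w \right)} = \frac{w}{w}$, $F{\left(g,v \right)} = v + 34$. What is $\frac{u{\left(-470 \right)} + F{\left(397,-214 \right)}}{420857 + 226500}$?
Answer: $- \frac{179}{647357} \approx -0.00027651$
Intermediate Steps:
$F{\left(g,v \right)} = 34 + v$
$u{\left(w \right)} = 1$
$\frac{u{\left(-470 \right)} + F{\left(397,-214 \right)}}{420857 + 226500} = \frac{1 + \left(34 - 214\right)}{420857 + 226500} = \frac{1 - 180}{647357} = \left(-179\right) \frac{1}{647357} = - \frac{179}{647357}$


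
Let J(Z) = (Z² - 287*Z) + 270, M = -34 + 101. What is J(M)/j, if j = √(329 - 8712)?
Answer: 14470*I*√8383/8383 ≈ 158.04*I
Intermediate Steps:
M = 67
J(Z) = 270 + Z² - 287*Z
j = I*√8383 (j = √(-8383) = I*√8383 ≈ 91.559*I)
J(M)/j = (270 + 67² - 287*67)/((I*√8383)) = (270 + 4489 - 19229)*(-I*√8383/8383) = -(-14470)*I*√8383/8383 = 14470*I*√8383/8383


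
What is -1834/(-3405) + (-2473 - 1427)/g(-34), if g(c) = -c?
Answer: -6608572/57885 ≈ -114.17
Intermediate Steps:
-1834/(-3405) + (-2473 - 1427)/g(-34) = -1834/(-3405) + (-2473 - 1427)/((-1*(-34))) = -1834*(-1/3405) - 3900/34 = 1834/3405 - 3900*1/34 = 1834/3405 - 1950/17 = -6608572/57885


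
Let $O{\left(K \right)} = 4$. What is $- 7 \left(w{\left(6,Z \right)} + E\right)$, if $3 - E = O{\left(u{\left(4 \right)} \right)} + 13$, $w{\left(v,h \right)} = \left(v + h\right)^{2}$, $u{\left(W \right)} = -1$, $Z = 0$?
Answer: $-154$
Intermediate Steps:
$w{\left(v,h \right)} = \left(h + v\right)^{2}$
$E = -14$ ($E = 3 - \left(4 + 13\right) = 3 - 17 = -14$)
$- 7 \left(w{\left(6,Z \right)} + E\right) = - 7 \left(\left(0 + 6\right)^{2} - 14\right) = - 7 \left(6^{2} - 14\right) = - 7 \left(36 - 14\right) = \left(-7\right) 22 = -154$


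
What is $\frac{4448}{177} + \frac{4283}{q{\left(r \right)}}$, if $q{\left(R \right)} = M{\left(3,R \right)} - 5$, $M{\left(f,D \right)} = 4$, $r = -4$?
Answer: $- \frac{753643}{177} \approx -4257.9$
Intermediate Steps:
$q{\left(R \right)} = -1$ ($q{\left(R \right)} = 4 - 5 = -1$)
$\frac{4448}{177} + \frac{4283}{q{\left(r \right)}} = \frac{4448}{177} + \frac{4283}{-1} = 4448 \cdot \frac{1}{177} + 4283 \left(-1\right) = \frac{4448}{177} - 4283 = - \frac{753643}{177}$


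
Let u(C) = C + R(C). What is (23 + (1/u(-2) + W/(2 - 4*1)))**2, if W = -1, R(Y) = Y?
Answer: 8649/16 ≈ 540.56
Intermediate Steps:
u(C) = 2*C (u(C) = C + C = 2*C)
(23 + (1/u(-2) + W/(2 - 4*1)))**2 = (23 + (1/(2*(-2)) - 1/(2 - 4*1)))**2 = (23 + (1/(-4) - 1/(2 - 4)))**2 = (23 + (-1/4 - 1/(-2)))**2 = (23 + (-1/4 - 1/2*(-1)))**2 = (23 + (-1/4 + 1/2))**2 = (23 + 1/4)**2 = (93/4)**2 = 8649/16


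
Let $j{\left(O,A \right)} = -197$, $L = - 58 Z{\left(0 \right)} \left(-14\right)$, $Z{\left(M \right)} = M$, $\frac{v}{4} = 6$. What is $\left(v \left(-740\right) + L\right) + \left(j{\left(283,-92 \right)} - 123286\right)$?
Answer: $-141243$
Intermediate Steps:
$v = 24$ ($v = 4 \cdot 6 = 24$)
$L = 0$ ($L = \left(-58\right) 0 \left(-14\right) = 0 \left(-14\right) = 0$)
$\left(v \left(-740\right) + L\right) + \left(j{\left(283,-92 \right)} - 123286\right) = \left(24 \left(-740\right) + 0\right) - 123483 = \left(-17760 + 0\right) - 123483 = -17760 - 123483 = -141243$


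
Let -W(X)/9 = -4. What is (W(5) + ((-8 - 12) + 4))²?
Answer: 400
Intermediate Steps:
W(X) = 36 (W(X) = -9*(-4) = 36)
(W(5) + ((-8 - 12) + 4))² = (36 + ((-8 - 12) + 4))² = (36 + (-20 + 4))² = (36 - 16)² = 20² = 400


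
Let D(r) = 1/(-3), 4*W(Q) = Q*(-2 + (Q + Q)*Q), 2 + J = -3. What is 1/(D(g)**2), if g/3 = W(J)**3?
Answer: 9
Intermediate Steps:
J = -5 (J = -2 - 3 = -5)
W(Q) = Q*(-2 + 2*Q**2)/4 (W(Q) = (Q*(-2 + (Q + Q)*Q))/4 = (Q*(-2 + (2*Q)*Q))/4 = (Q*(-2 + 2*Q**2))/4 = Q*(-2 + 2*Q**2)/4)
g = -648000 (g = 3*((1/2)*(-5)*(-1 + (-5)**2))**3 = 3*((1/2)*(-5)*(-1 + 25))**3 = 3*((1/2)*(-5)*24)**3 = 3*(-60)**3 = 3*(-216000) = -648000)
D(r) = -1/3
1/(D(g)**2) = 1/((-1/3)**2) = 1/(1/9) = 9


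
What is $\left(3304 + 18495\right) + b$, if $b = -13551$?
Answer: $8248$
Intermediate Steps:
$\left(3304 + 18495\right) + b = \left(3304 + 18495\right) - 13551 = 21799 - 13551 = 8248$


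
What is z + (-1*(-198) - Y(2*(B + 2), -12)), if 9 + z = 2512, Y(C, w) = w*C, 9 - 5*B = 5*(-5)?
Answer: 14561/5 ≈ 2912.2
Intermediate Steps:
B = 34/5 (B = 9/5 - (-5) = 9/5 - ⅕*(-25) = 9/5 + 5 = 34/5 ≈ 6.8000)
Y(C, w) = C*w
z = 2503 (z = -9 + 2512 = 2503)
z + (-1*(-198) - Y(2*(B + 2), -12)) = 2503 + (-1*(-198) - 2*(34/5 + 2)*(-12)) = 2503 + (198 - 2*(44/5)*(-12)) = 2503 + (198 - 88*(-12)/5) = 2503 + (198 - 1*(-1056/5)) = 2503 + (198 + 1056/5) = 2503 + 2046/5 = 14561/5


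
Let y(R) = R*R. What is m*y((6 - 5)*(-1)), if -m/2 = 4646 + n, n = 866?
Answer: -11024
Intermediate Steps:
y(R) = R**2
m = -11024 (m = -2*(4646 + 866) = -2*5512 = -11024)
m*y((6 - 5)*(-1)) = -11024*(6 - 5)**2 = -11024*1**2 = -11024*(-1)**2 = -11024*1 = -11024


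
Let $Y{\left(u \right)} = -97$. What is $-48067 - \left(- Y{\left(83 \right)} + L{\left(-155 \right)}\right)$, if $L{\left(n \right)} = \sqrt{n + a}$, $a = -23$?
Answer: $-48164 - i \sqrt{178} \approx -48164.0 - 13.342 i$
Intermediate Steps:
$L{\left(n \right)} = \sqrt{-23 + n}$ ($L{\left(n \right)} = \sqrt{n - 23} = \sqrt{-23 + n}$)
$-48067 - \left(- Y{\left(83 \right)} + L{\left(-155 \right)}\right) = -48067 - \left(97 + \sqrt{-23 - 155}\right) = -48067 - \left(97 + \sqrt{-178}\right) = -48067 - \left(97 + i \sqrt{178}\right) = -48164 - i \sqrt{178}$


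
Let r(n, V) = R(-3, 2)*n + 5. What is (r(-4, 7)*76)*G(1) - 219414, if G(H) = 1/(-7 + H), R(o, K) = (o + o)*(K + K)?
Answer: -662080/3 ≈ -2.2069e+5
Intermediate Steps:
R(o, K) = 4*K*o (R(o, K) = (2*o)*(2*K) = 4*K*o)
r(n, V) = 5 - 24*n (r(n, V) = (4*2*(-3))*n + 5 = -24*n + 5 = 5 - 24*n)
(r(-4, 7)*76)*G(1) - 219414 = ((5 - 24*(-4))*76)/(-7 + 1) - 219414 = ((5 + 96)*76)/(-6) - 219414 = (101*76)*(-1/6) - 219414 = 7676*(-1/6) - 219414 = -3838/3 - 219414 = -662080/3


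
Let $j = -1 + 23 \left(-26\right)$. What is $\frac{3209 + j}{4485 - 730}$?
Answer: $\frac{522}{751} \approx 0.69507$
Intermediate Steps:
$j = -599$ ($j = -1 - 598 = -599$)
$\frac{3209 + j}{4485 - 730} = \frac{3209 - 599}{4485 - 730} = \frac{2610}{3755} = 2610 \cdot \frac{1}{3755} = \frac{522}{751}$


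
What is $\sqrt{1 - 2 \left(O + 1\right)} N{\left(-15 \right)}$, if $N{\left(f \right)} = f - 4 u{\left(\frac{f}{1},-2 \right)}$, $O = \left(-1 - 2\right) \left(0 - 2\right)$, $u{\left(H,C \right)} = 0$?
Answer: $- 15 i \sqrt{13} \approx - 54.083 i$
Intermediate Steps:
$O = 6$ ($O = \left(-3\right) \left(-2\right) = 6$)
$N{\left(f \right)} = f$ ($N{\left(f \right)} = f - 0 = f + 0 = f$)
$\sqrt{1 - 2 \left(O + 1\right)} N{\left(-15 \right)} = \sqrt{1 - 2 \left(6 + 1\right)} \left(-15\right) = \sqrt{1 - 14} \left(-15\right) = \sqrt{-13} \left(-15\right) = i \sqrt{13} \left(-15\right) = - 15 i \sqrt{13}$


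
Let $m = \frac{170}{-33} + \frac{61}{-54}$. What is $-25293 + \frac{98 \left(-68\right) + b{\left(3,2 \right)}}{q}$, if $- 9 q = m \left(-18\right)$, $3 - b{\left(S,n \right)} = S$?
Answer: $- \frac{13198425}{533} \approx -24763.0$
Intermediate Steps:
$b{\left(S,n \right)} = 3 - S$
$m = - \frac{3731}{594}$ ($m = 170 \left(- \frac{1}{33}\right) + 61 \left(- \frac{1}{54}\right) = - \frac{170}{33} - \frac{61}{54} = - \frac{3731}{594} \approx -6.2811$)
$q = - \frac{3731}{297}$ ($q = - \frac{\left(- \frac{3731}{594}\right) \left(-18\right)}{9} = \left(- \frac{1}{9}\right) \frac{3731}{33} = - \frac{3731}{297} \approx -12.562$)
$-25293 + \frac{98 \left(-68\right) + b{\left(3,2 \right)}}{q} = -25293 + \frac{98 \left(-68\right) + \left(3 - 3\right)}{- \frac{3731}{297}} = -25293 + \left(-6664 + \left(3 - 3\right)\right) \left(- \frac{297}{3731}\right) = -25293 + \left(-6664 + 0\right) \left(- \frac{297}{3731}\right) = -25293 - - \frac{282744}{533} = -25293 + \frac{282744}{533} = - \frac{13198425}{533}$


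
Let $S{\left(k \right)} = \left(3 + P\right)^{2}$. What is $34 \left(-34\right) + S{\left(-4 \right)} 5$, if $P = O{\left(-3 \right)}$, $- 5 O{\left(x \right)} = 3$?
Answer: $- \frac{5636}{5} \approx -1127.2$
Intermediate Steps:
$O{\left(x \right)} = - \frac{3}{5}$ ($O{\left(x \right)} = \left(- \frac{1}{5}\right) 3 = - \frac{3}{5}$)
$P = - \frac{3}{5} \approx -0.6$
$S{\left(k \right)} = \frac{144}{25}$ ($S{\left(k \right)} = \left(3 - \frac{3}{5}\right)^{2} = \left(\frac{12}{5}\right)^{2} = \frac{144}{25}$)
$34 \left(-34\right) + S{\left(-4 \right)} 5 = 34 \left(-34\right) + \frac{144}{25} \cdot 5 = -1156 + \frac{144}{5} = - \frac{5636}{5}$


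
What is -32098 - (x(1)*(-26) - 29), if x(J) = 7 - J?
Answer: -31913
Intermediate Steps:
-32098 - (x(1)*(-26) - 29) = -32098 - ((7 - 1*1)*(-26) - 29) = -32098 - ((7 - 1)*(-26) - 29) = -32098 - (6*(-26) - 29) = -32098 - (-156 - 29) = -32098 - 1*(-185) = -32098 + 185 = -31913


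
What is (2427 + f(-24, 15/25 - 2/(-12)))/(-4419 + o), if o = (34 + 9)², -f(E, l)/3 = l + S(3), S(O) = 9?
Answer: -23977/25700 ≈ -0.93296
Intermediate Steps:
f(E, l) = -27 - 3*l (f(E, l) = -3*(l + 9) = -3*(9 + l) = -27 - 3*l)
o = 1849 (o = 43² = 1849)
(2427 + f(-24, 15/25 - 2/(-12)))/(-4419 + o) = (2427 + (-27 - 3*(15/25 - 2/(-12))))/(-4419 + 1849) = (2427 + (-27 - 3*(15*(1/25) - 2*(-1/12))))/(-2570) = (2427 + (-27 - 3*(⅗ + ⅙)))*(-1/2570) = (2427 + (-27 - 3*23/30))*(-1/2570) = (2427 + (-27 - 23/10))*(-1/2570) = (2427 - 293/10)*(-1/2570) = (23977/10)*(-1/2570) = -23977/25700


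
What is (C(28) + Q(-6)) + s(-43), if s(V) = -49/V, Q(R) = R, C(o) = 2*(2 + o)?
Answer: 2371/43 ≈ 55.140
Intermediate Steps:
C(o) = 4 + 2*o
(C(28) + Q(-6)) + s(-43) = ((4 + 2*28) - 6) - 49/(-43) = ((4 + 56) - 6) - 49*(-1/43) = (60 - 6) + 49/43 = 54 + 49/43 = 2371/43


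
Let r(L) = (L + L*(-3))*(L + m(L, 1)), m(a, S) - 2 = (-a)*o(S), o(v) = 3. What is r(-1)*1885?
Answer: 15080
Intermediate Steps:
m(a, S) = 2 - 3*a (m(a, S) = 2 - a*3 = 2 - 3*a)
r(L) = -2*L*(2 - 2*L) (r(L) = (L + L*(-3))*(L + (2 - 3*L)) = (L - 3*L)*(2 - 2*L) = (-2*L)*(2 - 2*L) = -2*L*(2 - 2*L))
r(-1)*1885 = (4*(-1)*(-1 - 1))*1885 = (4*(-1)*(-2))*1885 = 8*1885 = 15080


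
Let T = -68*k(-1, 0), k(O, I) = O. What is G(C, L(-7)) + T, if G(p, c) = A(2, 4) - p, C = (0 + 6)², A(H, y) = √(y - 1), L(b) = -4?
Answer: 32 + √3 ≈ 33.732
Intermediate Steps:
A(H, y) = √(-1 + y)
C = 36 (C = 6² = 36)
G(p, c) = √3 - p (G(p, c) = √(-1 + 4) - p = √3 - p)
T = 68 (T = -68*(-1) = 68)
G(C, L(-7)) + T = (√3 - 1*36) + 68 = (√3 - 36) + 68 = (-36 + √3) + 68 = 32 + √3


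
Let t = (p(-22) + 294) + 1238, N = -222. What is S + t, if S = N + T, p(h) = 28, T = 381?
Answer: 1719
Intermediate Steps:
S = 159 (S = -222 + 381 = 159)
t = 1560 (t = (28 + 294) + 1238 = 322 + 1238 = 1560)
S + t = 159 + 1560 = 1719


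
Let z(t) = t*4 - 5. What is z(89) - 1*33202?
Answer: -32851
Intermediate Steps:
z(t) = -5 + 4*t (z(t) = 4*t - 5 = -5 + 4*t)
z(89) - 1*33202 = (-5 + 4*89) - 1*33202 = (-5 + 356) - 33202 = 351 - 33202 = -32851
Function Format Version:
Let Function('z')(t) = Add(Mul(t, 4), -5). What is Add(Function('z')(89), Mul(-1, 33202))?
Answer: -32851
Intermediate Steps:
Function('z')(t) = Add(-5, Mul(4, t)) (Function('z')(t) = Add(Mul(4, t), -5) = Add(-5, Mul(4, t)))
Add(Function('z')(89), Mul(-1, 33202)) = Add(Add(-5, Mul(4, 89)), Mul(-1, 33202)) = Add(Add(-5, 356), -33202) = Add(351, -33202) = -32851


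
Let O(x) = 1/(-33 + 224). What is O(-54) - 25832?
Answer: -4933911/191 ≈ -25832.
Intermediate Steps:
O(x) = 1/191
O(-54) - 25832 = 1/191 - 25832 = -4933911/191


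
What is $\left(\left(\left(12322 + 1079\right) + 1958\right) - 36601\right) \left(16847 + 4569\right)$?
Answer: $-454918672$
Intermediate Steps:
$\left(\left(\left(12322 + 1079\right) + 1958\right) - 36601\right) \left(16847 + 4569\right) = \left(\left(13401 + 1958\right) - 36601\right) 21416 = \left(15359 - 36601\right) 21416 = \left(-21242\right) 21416 = -454918672$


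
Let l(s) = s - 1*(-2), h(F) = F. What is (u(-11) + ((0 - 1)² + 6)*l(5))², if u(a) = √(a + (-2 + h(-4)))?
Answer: (49 + I*√17)² ≈ 2384.0 + 404.06*I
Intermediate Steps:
l(s) = 2 + s (l(s) = s + 2 = 2 + s)
u(a) = √(-6 + a) (u(a) = √(a + (-2 - 4)) = √(a - 6) = √(-6 + a))
(u(-11) + ((0 - 1)² + 6)*l(5))² = (√(-6 - 11) + ((0 - 1)² + 6)*(2 + 5))² = (√(-17) + ((-1)² + 6)*7)² = (I*√17 + (1 + 6)*7)² = (I*√17 + 7*7)² = (I*√17 + 49)² = (49 + I*√17)²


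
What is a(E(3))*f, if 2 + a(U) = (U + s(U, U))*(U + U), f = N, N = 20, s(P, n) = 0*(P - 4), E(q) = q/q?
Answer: 0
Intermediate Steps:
E(q) = 1
s(P, n) = 0 (s(P, n) = 0*(-4 + P) = 0)
f = 20
a(U) = -2 + 2*U² (a(U) = -2 + (U + 0)*(U + U) = -2 + U*(2*U) = -2 + 2*U²)
a(E(3))*f = (-2 + 2*1²)*20 = (-2 + 2*1)*20 = (-2 + 2)*20 = 0*20 = 0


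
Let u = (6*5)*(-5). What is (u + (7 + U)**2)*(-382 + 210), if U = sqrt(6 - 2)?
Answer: 11868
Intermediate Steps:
U = 2 (U = sqrt(4) = 2)
u = -150 (u = 30*(-5) = -150)
(u + (7 + U)**2)*(-382 + 210) = (-150 + (7 + 2)**2)*(-382 + 210) = (-150 + 9**2)*(-172) = (-150 + 81)*(-172) = -69*(-172) = 11868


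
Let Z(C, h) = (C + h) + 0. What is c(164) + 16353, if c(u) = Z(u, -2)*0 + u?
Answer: 16517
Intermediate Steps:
Z(C, h) = C + h
c(u) = u (c(u) = (u - 2)*0 + u = (-2 + u)*0 + u = 0 + u = u)
c(164) + 16353 = 164 + 16353 = 16517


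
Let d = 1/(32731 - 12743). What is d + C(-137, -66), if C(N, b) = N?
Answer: -2738355/19988 ≈ -137.00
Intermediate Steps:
d = 1/19988 ≈ 5.0030e-5
d + C(-137, -66) = 1/19988 - 137 = -2738355/19988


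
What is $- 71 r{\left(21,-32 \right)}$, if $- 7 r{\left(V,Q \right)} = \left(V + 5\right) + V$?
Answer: $\frac{3337}{7} \approx 476.71$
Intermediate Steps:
$r{\left(V,Q \right)} = - \frac{5}{7} - \frac{2 V}{7}$ ($r{\left(V,Q \right)} = - \frac{\left(V + 5\right) + V}{7} = - \frac{\left(5 + V\right) + V}{7} = - \frac{5 + 2 V}{7} = - \frac{5}{7} - \frac{2 V}{7}$)
$- 71 r{\left(21,-32 \right)} = - 71 \left(- \frac{5}{7} - 6\right) = \left(-71\right) \left(- \frac{47}{7}\right) = \frac{3337}{7}$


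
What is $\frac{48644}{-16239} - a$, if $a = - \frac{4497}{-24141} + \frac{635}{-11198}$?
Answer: $- \frac{4572931590787}{1463301259134} \approx -3.1251$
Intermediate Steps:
$a = \frac{11675957}{90110306}$ ($a = \left(-4497\right) \left(- \frac{1}{24141}\right) + 635 \left(- \frac{1}{11198}\right) = \frac{1499}{8047} - \frac{635}{11198} = \frac{11675957}{90110306} \approx 0.12957$)
$\frac{48644}{-16239} - a = \frac{48644}{-16239} - \frac{11675957}{90110306} = 48644 \left(- \frac{1}{16239}\right) - \frac{11675957}{90110306} = - \frac{48644}{16239} - \frac{11675957}{90110306} = - \frac{4572931590787}{1463301259134}$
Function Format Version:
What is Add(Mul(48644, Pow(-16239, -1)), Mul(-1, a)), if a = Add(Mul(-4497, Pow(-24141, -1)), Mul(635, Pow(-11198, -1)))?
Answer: Rational(-4572931590787, 1463301259134) ≈ -3.1251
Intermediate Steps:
a = Rational(11675957, 90110306) (a = Add(Mul(-4497, Rational(-1, 24141)), Mul(635, Rational(-1, 11198))) = Add(Rational(1499, 8047), Rational(-635, 11198)) = Rational(11675957, 90110306) ≈ 0.12957)
Add(Mul(48644, Pow(-16239, -1)), Mul(-1, a)) = Add(Mul(48644, Pow(-16239, -1)), Mul(-1, Rational(11675957, 90110306))) = Add(Mul(48644, Rational(-1, 16239)), Rational(-11675957, 90110306)) = Add(Rational(-48644, 16239), Rational(-11675957, 90110306)) = Rational(-4572931590787, 1463301259134)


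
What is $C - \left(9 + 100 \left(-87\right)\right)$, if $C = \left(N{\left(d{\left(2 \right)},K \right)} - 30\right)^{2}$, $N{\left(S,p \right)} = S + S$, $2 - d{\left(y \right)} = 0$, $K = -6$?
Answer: $9367$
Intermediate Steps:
$d{\left(y \right)} = 2$ ($d{\left(y \right)} = 2 - 0 = 2 + 0 = 2$)
$N{\left(S,p \right)} = 2 S$
$C = 676$ ($C = \left(2 \cdot 2 - 30\right)^{2} = \left(4 - 30\right)^{2} = \left(-26\right)^{2} = 676$)
$C - \left(9 + 100 \left(-87\right)\right) = 676 - \left(9 + 100 \left(-87\right)\right) = 676 - \left(9 - 8700\right) = 676 - -8691 = 676 + 8691 = 9367$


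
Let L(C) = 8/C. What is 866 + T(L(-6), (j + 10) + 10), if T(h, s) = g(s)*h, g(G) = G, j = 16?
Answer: 818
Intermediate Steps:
T(h, s) = h*s (T(h, s) = s*h = h*s)
866 + T(L(-6), (j + 10) + 10) = 866 + (8/(-6))*((16 + 10) + 10) = 866 + (8*(-⅙))*(26 + 10) = 866 - 4/3*36 = 866 - 48 = 818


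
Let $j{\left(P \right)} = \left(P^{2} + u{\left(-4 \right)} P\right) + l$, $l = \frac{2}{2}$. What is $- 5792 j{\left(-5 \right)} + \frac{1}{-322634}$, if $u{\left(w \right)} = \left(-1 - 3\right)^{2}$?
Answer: $\frac{100909590911}{322634} \approx 3.1277 \cdot 10^{5}$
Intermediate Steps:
$u{\left(w \right)} = 16$ ($u{\left(w \right)} = \left(-4\right)^{2} = 16$)
$l = 1$ ($l = 2 \cdot \frac{1}{2} = 1$)
$j{\left(P \right)} = 1 + P^{2} + 16 P$ ($j{\left(P \right)} = \left(P^{2} + 16 P\right) + 1 = 1 + P^{2} + 16 P$)
$- 5792 j{\left(-5 \right)} + \frac{1}{-322634} = - 5792 \left(1 + \left(-5\right)^{2} + 16 \left(-5\right)\right) + \frac{1}{-322634} = - 5792 \left(1 + 25 - 80\right) - \frac{1}{322634} = \left(-5792\right) \left(-54\right) - \frac{1}{322634} = 312768 - \frac{1}{322634} = \frac{100909590911}{322634}$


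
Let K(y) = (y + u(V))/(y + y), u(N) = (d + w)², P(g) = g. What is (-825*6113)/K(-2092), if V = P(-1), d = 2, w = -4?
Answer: -879202225/87 ≈ -1.0106e+7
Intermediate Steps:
V = -1
u(N) = 4 (u(N) = (2 - 4)² = (-2)² = 4)
K(y) = (4 + y)/(2*y) (K(y) = (y + 4)/(y + y) = (4 + y)/((2*y)) = (4 + y)*(1/(2*y)) = (4 + y)/(2*y))
(-825*6113)/K(-2092) = (-825*6113)/(((½)*(4 - 2092)/(-2092))) = -5043225/((½)*(-1/2092)*(-2088)) = -5043225/261/523 = -5043225*523/261 = -879202225/87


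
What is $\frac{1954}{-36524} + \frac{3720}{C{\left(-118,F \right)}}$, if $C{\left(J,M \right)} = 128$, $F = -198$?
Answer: $\frac{4238099}{146096} \approx 29.009$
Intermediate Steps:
$\frac{1954}{-36524} + \frac{3720}{C{\left(-118,F \right)}} = \frac{1954}{-36524} + \frac{3720}{128} = 1954 \left(- \frac{1}{36524}\right) + 3720 \cdot \frac{1}{128} = - \frac{977}{18262} + \frac{465}{16} = \frac{4238099}{146096}$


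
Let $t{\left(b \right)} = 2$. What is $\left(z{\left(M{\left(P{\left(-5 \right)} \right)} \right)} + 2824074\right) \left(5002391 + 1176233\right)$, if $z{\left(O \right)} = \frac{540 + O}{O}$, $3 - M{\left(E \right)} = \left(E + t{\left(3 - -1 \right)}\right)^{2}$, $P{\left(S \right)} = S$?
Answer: $17448341496640$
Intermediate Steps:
$M{\left(E \right)} = 3 - \left(2 + E\right)^{2}$ ($M{\left(E \right)} = 3 - \left(E + 2\right)^{2} = 3 - \left(2 + E\right)^{2}$)
$z{\left(O \right)} = \frac{540 + O}{O}$
$\left(z{\left(M{\left(P{\left(-5 \right)} \right)} \right)} + 2824074\right) \left(5002391 + 1176233\right) = \left(\frac{540 + \left(3 - \left(2 - 5\right)^{2}\right)}{3 - \left(2 - 5\right)^{2}} + 2824074\right) \left(5002391 + 1176233\right) = \left(\frac{540 + \left(3 - \left(-3\right)^{2}\right)}{3 - \left(-3\right)^{2}} + 2824074\right) 6178624 = \left(\frac{540 + \left(3 - 9\right)}{3 - 9} + 2824074\right) 6178624 = \left(\frac{540 - 6}{-6} + 2824074\right) 6178624 = \left(\left(- \frac{1}{6}\right) 534 + 2824074\right) 6178624 = \left(-89 + 2824074\right) 6178624 = 2823985 \cdot 6178624 = 17448341496640$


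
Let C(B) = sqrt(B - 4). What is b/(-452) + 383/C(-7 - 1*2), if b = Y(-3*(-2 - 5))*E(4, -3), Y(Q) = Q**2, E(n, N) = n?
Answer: -441/113 - 383*I*sqrt(13)/13 ≈ -3.9027 - 106.23*I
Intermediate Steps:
C(B) = sqrt(-4 + B)
b = 1764 (b = (-3*(-2 - 5))**2*4 = (-3*(-7))**2*4 = 21**2*4 = 441*4 = 1764)
b/(-452) + 383/C(-7 - 1*2) = 1764/(-452) + 383/(sqrt(-4 + (-7 - 1*2))) = 1764*(-1/452) + 383/(sqrt(-4 + (-7 - 2))) = -441/113 + 383/(sqrt(-4 - 9)) = -441/113 + 383/(sqrt(-13)) = -441/113 + 383/((I*sqrt(13))) = -441/113 + 383*(-I*sqrt(13)/13) = -441/113 - 383*I*sqrt(13)/13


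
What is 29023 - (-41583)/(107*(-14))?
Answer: 43434871/1498 ≈ 28995.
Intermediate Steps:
29023 - (-41583)/(107*(-14)) = 29023 - (-41583)/(-1498) = 29023 - (-41583)*(-1)/1498 = 29023 - 1*41583/1498 = 29023 - 41583/1498 = 43434871/1498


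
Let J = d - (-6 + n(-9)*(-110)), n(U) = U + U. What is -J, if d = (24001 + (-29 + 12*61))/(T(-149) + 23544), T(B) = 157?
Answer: 46761070/23701 ≈ 1973.0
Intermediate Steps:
n(U) = 2*U
d = 24704/23701 (d = (24001 + (-29 + 12*61))/(157 + 23544) = (24001 + (-29 + 732))/23701 = (24001 + 703)*(1/23701) = 24704*(1/23701) = 24704/23701 ≈ 1.0423)
J = -46761070/23701 (J = 24704/23701 - (-6 + (2*(-9))*(-110)) = 24704/23701 - (-6 - 18*(-110)) = 24704/23701 - (-6 + 1980) = 24704/23701 - 1*1974 = 24704/23701 - 1974 = -46761070/23701 ≈ -1973.0)
-J = -1*(-46761070/23701) = 46761070/23701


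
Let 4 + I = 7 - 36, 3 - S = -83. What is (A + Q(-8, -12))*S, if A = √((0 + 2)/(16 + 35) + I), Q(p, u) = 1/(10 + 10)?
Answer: 43/10 + 3526*I*√51/51 ≈ 4.3 + 493.74*I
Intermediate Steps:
S = 86 (S = 3 - 1*(-83) = 3 + 83 = 86)
Q(p, u) = 1/20
I = -33 (I = -4 + (7 - 36) = -4 - 29 = -33)
A = 41*I*√51/51 (A = √((0 + 2)/(16 + 35) - 33) = √(2/51 - 33) = √(-1681/51) = 41*I*√51/51 ≈ 5.7411*I)
(A + Q(-8, -12))*S = (41*I*√51/51 + 1/20)*86 = (1/20 + 41*I*√51/51)*86 = 43/10 + 3526*I*√51/51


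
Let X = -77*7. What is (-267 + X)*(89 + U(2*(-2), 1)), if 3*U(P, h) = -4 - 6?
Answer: -207142/3 ≈ -69047.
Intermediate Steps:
X = -539
U(P, h) = -10/3 (U(P, h) = (-4 - 6)/3 = (1/3)*(-10) = -10/3)
(-267 + X)*(89 + U(2*(-2), 1)) = (-267 - 539)*(89 - 10/3) = -806*257/3 = -207142/3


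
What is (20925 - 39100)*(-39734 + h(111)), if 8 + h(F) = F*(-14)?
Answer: 750554800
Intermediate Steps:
h(F) = -8 - 14*F (h(F) = -8 + F*(-14) = -8 - 14*F)
(20925 - 39100)*(-39734 + h(111)) = (20925 - 39100)*(-39734 + (-8 - 14*111)) = -18175*(-39734 + (-8 - 1554)) = -18175*(-39734 - 1562) = -18175*(-41296) = 750554800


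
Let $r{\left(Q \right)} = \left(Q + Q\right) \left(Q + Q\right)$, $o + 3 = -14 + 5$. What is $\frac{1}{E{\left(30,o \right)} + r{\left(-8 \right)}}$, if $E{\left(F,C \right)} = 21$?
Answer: $\frac{1}{277} \approx 0.0036101$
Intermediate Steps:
$o = -12$ ($o = -3 + \left(-14 + 5\right) = -3 - 9 = -12$)
$r{\left(Q \right)} = 4 Q^{2}$ ($r{\left(Q \right)} = 2 Q 2 Q = 4 Q^{2}$)
$\frac{1}{E{\left(30,o \right)} + r{\left(-8 \right)}} = \frac{1}{21 + 4 \left(-8\right)^{2}} = \frac{1}{21 + 4 \cdot 64} = \frac{1}{21 + 256} = \frac{1}{277}$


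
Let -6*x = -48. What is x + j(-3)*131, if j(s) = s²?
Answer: 1187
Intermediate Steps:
x = 8 (x = -⅙*(-48) = 8)
x + j(-3)*131 = 8 + (-3)²*131 = 8 + 9*131 = 8 + 1179 = 1187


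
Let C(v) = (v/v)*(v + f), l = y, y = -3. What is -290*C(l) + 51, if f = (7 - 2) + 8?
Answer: -2849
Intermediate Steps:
f = 13 (f = 5 + 8 = 13)
l = -3
C(v) = 13 + v (C(v) = (v/v)*(v + 13) = 1*(13 + v) = 13 + v)
-290*C(l) + 51 = -290*(13 - 3) + 51 = -290*10 + 51 = -2900 + 51 = -2849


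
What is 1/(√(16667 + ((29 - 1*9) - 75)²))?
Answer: √547/3282 ≈ 0.0071262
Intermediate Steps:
1/(√(16667 + ((29 - 1*9) - 75)²)) = 1/(√(16667 + ((29 - 9) - 75)²)) = 1/(√(16667 + (20 - 75)²)) = 1/(√(16667 + (-55)²)) = 1/(√(16667 + 3025)) = 1/(√19692) = 1/(6*√547) = √547/3282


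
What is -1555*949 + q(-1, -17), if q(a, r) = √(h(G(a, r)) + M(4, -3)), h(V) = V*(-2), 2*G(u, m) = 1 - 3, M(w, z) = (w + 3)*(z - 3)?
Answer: -1475695 + 2*I*√10 ≈ -1.4757e+6 + 6.3246*I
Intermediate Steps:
M(w, z) = (-3 + z)*(3 + w) (M(w, z) = (3 + w)*(-3 + z) = (-3 + z)*(3 + w))
G(u, m) = -1 (G(u, m) = (1 - 3)/2 = (½)*(-2) = -1)
h(V) = -2*V
q(a, r) = 2*I*√10 (q(a, r) = √(-2*(-1) + (-9 - 3*4 + 3*(-3) + 4*(-3))) = √(2 + (-9 - 12 - 9 - 12)) = √(2 - 42) = √(-40) = 2*I*√10)
-1555*949 + q(-1, -17) = -1555*949 + 2*I*√10 = -1475695 + 2*I*√10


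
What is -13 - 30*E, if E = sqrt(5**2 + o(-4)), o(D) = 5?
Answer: -13 - 30*sqrt(30) ≈ -177.32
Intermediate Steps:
E = sqrt(30) (E = sqrt(5**2 + 5) = sqrt(25 + 5) = sqrt(30) ≈ 5.4772)
-13 - 30*E = -13 - 30*sqrt(30)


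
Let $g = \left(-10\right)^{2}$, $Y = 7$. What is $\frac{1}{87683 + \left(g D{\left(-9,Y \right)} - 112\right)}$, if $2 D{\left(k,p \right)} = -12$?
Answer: $\frac{1}{86971} \approx 1.1498 \cdot 10^{-5}$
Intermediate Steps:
$D{\left(k,p \right)} = -6$ ($D{\left(k,p \right)} = \frac{1}{2} \left(-12\right) = -6$)
$g = 100$
$\frac{1}{87683 + \left(g D{\left(-9,Y \right)} - 112\right)} = \frac{1}{87683 + \left(100 \left(-6\right) - 112\right)} = \frac{1}{87683 - 712} = \frac{1}{86971}$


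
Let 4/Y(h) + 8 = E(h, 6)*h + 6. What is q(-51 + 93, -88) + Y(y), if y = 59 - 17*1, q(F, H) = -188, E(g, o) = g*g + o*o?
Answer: -7106210/37799 ≈ -188.00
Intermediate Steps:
E(g, o) = g² + o²
y = 42 (y = 59 - 17 = 42)
Y(h) = 4/(-2 + h*(36 + h²)) (Y(h) = 4/(-8 + ((h² + 6²)*h + 6)) = 4/(-8 + ((h² + 36)*h + 6)) = 4/(-8 + ((36 + h²)*h + 6)) = 4/(-8 + (h*(36 + h²) + 6)) = 4/(-8 + (6 + h*(36 + h²))) = 4/(-2 + h*(36 + h²)))
q(-51 + 93, -88) + Y(y) = -188 + 4/(-2 + 42*(36 + 42²)) = -188 + 4/(-2 + 42*(36 + 1764)) = -188 + 4/(-2 + 42*1800) = -188 + 4/(-2 + 75600) = -188 + 4/75598 = -188 + 4*(1/75598) = -188 + 2/37799 = -7106210/37799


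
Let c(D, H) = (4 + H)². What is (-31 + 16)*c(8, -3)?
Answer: -15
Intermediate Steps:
(-31 + 16)*c(8, -3) = (-31 + 16)*(4 - 3)² = -15*1² = -15*1 = -15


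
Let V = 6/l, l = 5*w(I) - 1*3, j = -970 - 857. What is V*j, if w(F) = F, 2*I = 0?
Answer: 3654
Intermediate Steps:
I = 0 (I = (½)*0 = 0)
j = -1827
l = -3 (l = 5*0 - 1*3 = 0 - 3 = -3)
V = -2 (V = 6/(-3) = 6*(-⅓) = -2)
V*j = -2*(-1827) = 3654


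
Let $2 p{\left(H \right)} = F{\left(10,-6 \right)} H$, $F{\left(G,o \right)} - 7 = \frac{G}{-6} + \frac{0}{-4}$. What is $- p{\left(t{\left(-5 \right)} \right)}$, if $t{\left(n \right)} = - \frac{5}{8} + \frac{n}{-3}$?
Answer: $- \frac{25}{9} \approx -2.7778$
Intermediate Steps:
$F{\left(G,o \right)} = 7 - \frac{G}{6}$ ($F{\left(G,o \right)} = 7 + \left(\frac{G}{-6} + \frac{0}{-4}\right) = 7 + \left(G \left(- \frac{1}{6}\right) + 0 \left(- \frac{1}{4}\right)\right) = 7 + \left(- \frac{G}{6} + 0\right) = 7 - \frac{G}{6}$)
$t{\left(n \right)} = - \frac{5}{8} - \frac{n}{3}$ ($t{\left(n \right)} = \left(-5\right) \frac{1}{8} + n \left(- \frac{1}{3}\right) = - \frac{5}{8} - \frac{n}{3}$)
$p{\left(H \right)} = \frac{8 H}{3}$ ($p{\left(H \right)} = \frac{\left(7 - \frac{5}{3}\right) H}{2} = \frac{\frac{16}{3} H}{2} = \frac{8 H}{3}$)
$- p{\left(t{\left(-5 \right)} \right)} = - \frac{8 \left(- \frac{5}{8} - - \frac{5}{3}\right)}{3} = - \frac{8 \left(- \frac{5}{8} + \frac{5}{3}\right)}{3} = - \frac{8 \cdot 25}{3 \cdot 24} = \left(-1\right) \frac{25}{9} = - \frac{25}{9}$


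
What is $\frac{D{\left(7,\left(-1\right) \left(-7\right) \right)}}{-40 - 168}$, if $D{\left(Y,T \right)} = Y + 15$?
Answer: $- \frac{11}{104} \approx -0.10577$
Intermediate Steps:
$D{\left(Y,T \right)} = 15 + Y$
$\frac{D{\left(7,\left(-1\right) \left(-7\right) \right)}}{-40 - 168} = \frac{15 + 7}{-40 - 168} = \frac{22}{-208} = 22 \left(- \frac{1}{208}\right) = - \frac{11}{104}$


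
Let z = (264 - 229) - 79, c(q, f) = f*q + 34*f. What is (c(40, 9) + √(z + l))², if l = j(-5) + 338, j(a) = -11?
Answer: (666 + √283)² ≈ 4.6625e+5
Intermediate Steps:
c(q, f) = 34*f + f*q
z = -44 (z = 35 - 79 = -44)
l = 327 (l = -11 + 338 = 327)
(c(40, 9) + √(z + l))² = (9*(34 + 40) + √(-44 + 327))² = (9*74 + √283)² = (666 + √283)²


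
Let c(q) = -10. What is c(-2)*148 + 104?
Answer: -1376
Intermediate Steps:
c(-2)*148 + 104 = -10*148 + 104 = -1480 + 104 = -1376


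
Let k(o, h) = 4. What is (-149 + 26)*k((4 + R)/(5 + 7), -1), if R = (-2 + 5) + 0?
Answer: -492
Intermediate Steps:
R = 3 (R = 3 + 0 = 3)
(-149 + 26)*k((4 + R)/(5 + 7), -1) = (-149 + 26)*4 = -123*4 = -492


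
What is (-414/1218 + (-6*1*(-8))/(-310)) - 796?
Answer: -25061707/31465 ≈ -796.50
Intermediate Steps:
(-414/1218 + (-6*1*(-8))/(-310)) - 796 = (-414*1/1218 - 6*(-8)*(-1/310)) - 796 = (-69/203 + 48*(-1/310)) - 796 = (-69/203 - 24/155) - 796 = -15567/31465 - 796 = -25061707/31465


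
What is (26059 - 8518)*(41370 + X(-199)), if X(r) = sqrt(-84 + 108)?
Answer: 725671170 + 35082*sqrt(6) ≈ 7.2576e+8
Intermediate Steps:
X(r) = 2*sqrt(6) (X(r) = sqrt(24) = 2*sqrt(6))
(26059 - 8518)*(41370 + X(-199)) = (26059 - 8518)*(41370 + 2*sqrt(6)) = 17541*(41370 + 2*sqrt(6)) = 725671170 + 35082*sqrt(6)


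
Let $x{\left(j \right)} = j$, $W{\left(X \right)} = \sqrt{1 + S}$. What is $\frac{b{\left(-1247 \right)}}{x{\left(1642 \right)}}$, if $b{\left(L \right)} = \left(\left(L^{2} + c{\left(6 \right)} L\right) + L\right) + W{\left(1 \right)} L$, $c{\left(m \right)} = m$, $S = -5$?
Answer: $\frac{773140}{821} - \frac{1247 i}{821} \approx 941.71 - 1.5189 i$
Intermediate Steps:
$W{\left(X \right)} = 2 i$ ($W{\left(X \right)} = \sqrt{1 - 5} = \sqrt{-4} = 2 i$)
$b{\left(L \right)} = L^{2} + 7 L + 2 i L$ ($b{\left(L \right)} = \left(\left(L^{2} + 6 L\right) + L\right) + 2 i L = \left(L^{2} + 7 L\right) + 2 i L = L^{2} + 7 L + 2 i L$)
$\frac{b{\left(-1247 \right)}}{x{\left(1642 \right)}} = \frac{\left(-1247\right) \left(7 - 1247 + 2 i\right)}{1642} = - 1247 \left(-1240 + 2 i\right) \frac{1}{1642} = \left(1546280 - 2494 i\right) \frac{1}{1642} = \frac{773140}{821} - \frac{1247 i}{821}$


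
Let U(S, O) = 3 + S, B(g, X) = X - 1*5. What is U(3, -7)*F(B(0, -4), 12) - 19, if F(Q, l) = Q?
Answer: -73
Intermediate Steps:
B(g, X) = -5 + X (B(g, X) = X - 5 = -5 + X)
U(3, -7)*F(B(0, -4), 12) - 19 = (3 + 3)*(-5 - 4) - 19 = 6*(-9) - 19 = -54 - 19 = -73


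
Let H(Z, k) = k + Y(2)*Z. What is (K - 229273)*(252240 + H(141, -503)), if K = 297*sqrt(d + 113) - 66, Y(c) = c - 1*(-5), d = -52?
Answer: -57959469436 + 75059028*sqrt(61) ≈ -5.7373e+10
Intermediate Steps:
Y(c) = 5 + c (Y(c) = c + 5 = 5 + c)
K = -66 + 297*sqrt(61) (K = 297*sqrt(-52 + 113) - 66 = 297*sqrt(61) - 66 = -66 + 297*sqrt(61) ≈ 2253.6)
H(Z, k) = k + 7*Z (H(Z, k) = k + (5 + 2)*Z = k + 7*Z)
(K - 229273)*(252240 + H(141, -503)) = ((-66 + 297*sqrt(61)) - 229273)*(252240 + (-503 + 7*141)) = (-229339 + 297*sqrt(61))*(252240 + (-503 + 987)) = (-229339 + 297*sqrt(61))*(252240 + 484) = (-229339 + 297*sqrt(61))*252724 = -57959469436 + 75059028*sqrt(61)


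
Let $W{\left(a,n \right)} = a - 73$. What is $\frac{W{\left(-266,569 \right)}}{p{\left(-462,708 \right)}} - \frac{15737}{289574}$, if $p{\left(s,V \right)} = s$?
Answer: $\frac{7574591}{11148599} \approx 0.67942$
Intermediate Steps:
$W{\left(a,n \right)} = -73 + a$
$\frac{W{\left(-266,569 \right)}}{p{\left(-462,708 \right)}} - \frac{15737}{289574} = \frac{-73 - 266}{-462} - \frac{15737}{289574} = \left(-339\right) \left(- \frac{1}{462}\right) - \frac{15737}{289574} = \frac{113}{154} - \frac{15737}{289574} = \frac{7574591}{11148599}$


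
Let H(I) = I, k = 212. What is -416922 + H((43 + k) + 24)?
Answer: -416643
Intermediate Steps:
-416922 + H((43 + k) + 24) = -416922 + ((43 + 212) + 24) = -416922 + (255 + 24) = -416922 + 279 = -416643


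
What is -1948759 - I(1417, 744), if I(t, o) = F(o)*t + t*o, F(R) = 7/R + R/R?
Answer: -2235301375/744 ≈ -3.0044e+6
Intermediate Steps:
F(R) = 1 + 7/R (F(R) = 7/R + 1 = 1 + 7/R)
I(t, o) = o*t + t*(7 + o)/o (I(t, o) = ((7 + o)/o)*t + t*o = t*(7 + o)/o + o*t = o*t + t*(7 + o)/o)
-1948759 - I(1417, 744) = -1948759 - 1417*(7 + 744 + 744²)/744 = -1948759 - 1417*(7 + 744 + 553536)/744 = -1948759 - 1417*554287/744 = -1948759 - 1*785424679/744 = -1948759 - 785424679/744 = -2235301375/744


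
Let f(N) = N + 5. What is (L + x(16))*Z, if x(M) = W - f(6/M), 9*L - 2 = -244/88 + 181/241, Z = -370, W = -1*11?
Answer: 578307965/95436 ≈ 6059.6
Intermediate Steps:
f(N) = 5 + N
W = -11
L = -115/47718 (L = 2/9 + (-244/88 + 181/241)/9 = 2/9 + (-244*1/88 + 181*(1/241))/9 = 2/9 + (-61/22 + 181/241)/9 = 2/9 + (⅑)*(-10719/5302) = 2/9 - 1191/5302 = -115/47718 ≈ -0.0024100)
x(M) = -16 - 6/M (x(M) = -11 - (5 + 6/M) = -11 + (-5 - 6/M) = -16 - 6/M)
(L + x(16))*Z = (-115/47718 + (-16 - 6/16))*(-370) = (-115/47718 + (-16 - 6*1/16))*(-370) = (-115/47718 + (-16 - 3/8))*(-370) = (-115/47718 - 131/8)*(-370) = -3125989/190872*(-370) = 578307965/95436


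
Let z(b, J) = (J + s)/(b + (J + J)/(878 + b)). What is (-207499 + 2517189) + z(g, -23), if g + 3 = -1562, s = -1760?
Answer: 2483169731131/1075109 ≈ 2.3097e+6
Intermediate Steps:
g = -1565 (g = -3 - 1562 = -1565)
z(b, J) = (-1760 + J)/(b + 2*J/(878 + b)) (z(b, J) = (J - 1760)/(b + (J + J)/(878 + b)) = (-1760 + J)/(b + (2*J)/(878 + b)) = (-1760 + J)/(b + 2*J/(878 + b)))
(-207499 + 2517189) + z(g, -23) = (-207499 + 2517189) + (-1545280 - 1760*(-1565) + 878*(-23) - 23*(-1565))/((-1565)**2 + 2*(-23) + 878*(-1565)) = 2309690 + (-1545280 + 2754400 - 20194 + 35995)/(2449225 - 46 - 1374070) = 2309690 + 1224921/1075109 = 2483169731131/1075109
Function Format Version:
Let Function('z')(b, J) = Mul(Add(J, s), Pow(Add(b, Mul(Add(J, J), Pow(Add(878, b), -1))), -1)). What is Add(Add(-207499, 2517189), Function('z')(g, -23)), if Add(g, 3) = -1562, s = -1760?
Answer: Rational(2483169731131, 1075109) ≈ 2.3097e+6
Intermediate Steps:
g = -1565 (g = Add(-3, -1562) = -1565)
Function('z')(b, J) = Mul(Pow(Add(b, Mul(2, J, Pow(Add(878, b), -1))), -1), Add(-1760, J)) (Function('z')(b, J) = Mul(Add(J, -1760), Pow(Add(b, Mul(Add(J, J), Pow(Add(878, b), -1))), -1)) = Mul(Add(-1760, J), Pow(Add(b, Mul(Mul(2, J), Pow(Add(878, b), -1))), -1)) = Mul(Add(-1760, J), Pow(Add(b, Mul(2, J, Pow(Add(878, b), -1))), -1)) = Mul(Pow(Add(b, Mul(2, J, Pow(Add(878, b), -1))), -1), Add(-1760, J)))
Add(Add(-207499, 2517189), Function('z')(g, -23)) = Add(Add(-207499, 2517189), Mul(Pow(Add(Pow(-1565, 2), Mul(2, -23), Mul(878, -1565)), -1), Add(-1545280, Mul(-1760, -1565), Mul(878, -23), Mul(-23, -1565)))) = Add(2309690, Mul(Pow(Add(2449225, -46, -1374070), -1), Add(-1545280, 2754400, -20194, 35995))) = Add(2309690, Mul(Pow(1075109, -1), 1224921)) = Add(2309690, Mul(Rational(1, 1075109), 1224921)) = Add(2309690, Rational(1224921, 1075109)) = Rational(2483169731131, 1075109)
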